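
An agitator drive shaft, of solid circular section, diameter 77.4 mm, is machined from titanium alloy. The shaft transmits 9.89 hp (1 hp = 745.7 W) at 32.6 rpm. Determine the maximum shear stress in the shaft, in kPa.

ω = 2π·32.6/60 = 3.414 rad/s, so T = P/ω = 9.89×745.7 / 3.414 = 2160 N·m.
J = πd⁴/32 = π(0.0774)⁴/32 = 3.523×10^-6 m⁴.
τ_max = T·r/J = 2160 × 0.0387 / 3.523×10^-6 = 2.373×10^7 Pa.

23700 kPa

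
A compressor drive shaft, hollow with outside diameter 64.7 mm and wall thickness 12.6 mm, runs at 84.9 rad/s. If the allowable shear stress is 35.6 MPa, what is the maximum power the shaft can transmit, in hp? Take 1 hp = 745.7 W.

186 hp

J = π(d_o⁴ − d_i⁴)/32 = π(0.0647⁴ − 0.0395⁴)/32 = 1.481×10^-6 m⁴.
T_max = τ_allow·J/r = 3.56×10^7 × 1.481×10^-6 / 0.0324 = 1630 N·m.
ω = 84.9 rad/s, so P_max = T_max·ω = 1.384×10^5 W.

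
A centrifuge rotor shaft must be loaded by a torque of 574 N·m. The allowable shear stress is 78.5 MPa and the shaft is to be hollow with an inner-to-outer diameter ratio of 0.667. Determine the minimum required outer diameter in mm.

For a hollow shaft with d_i/d_o = 0.667: τ_max = 16T/(π d_o³ (1−k⁴)), so d_o = [16T/(π τ_allow (1−k⁴))]^(1/3) = [16·574.0/(π·7.85×10^7·0.8021)]^(1/3) = 0.03594 m.

35.9 mm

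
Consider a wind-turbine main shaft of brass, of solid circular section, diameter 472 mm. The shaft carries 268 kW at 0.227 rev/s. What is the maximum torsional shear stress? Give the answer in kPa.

ω = 2π·0.227 = 1.426 rad/s, so T = P/ω = 268×10³ / 1.426 = 187900 N·m.
J = πd⁴/32 = π(0.472)⁴/32 = 4.873×10^-3 m⁴.
τ_max = T·r/J = 187900 × 0.236 / 4.873×10^-3 = 9.101×10^6 Pa.

9100 kPa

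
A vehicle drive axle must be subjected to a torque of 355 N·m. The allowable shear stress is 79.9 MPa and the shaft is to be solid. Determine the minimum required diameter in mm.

For a solid shaft τ_max = 16T/(πd³), so d = (16T/(π τ_allow))^(1/3) = (16·355.0/(π·7.99×10^7))^(1/3) = 0.02828 m.

28.3 mm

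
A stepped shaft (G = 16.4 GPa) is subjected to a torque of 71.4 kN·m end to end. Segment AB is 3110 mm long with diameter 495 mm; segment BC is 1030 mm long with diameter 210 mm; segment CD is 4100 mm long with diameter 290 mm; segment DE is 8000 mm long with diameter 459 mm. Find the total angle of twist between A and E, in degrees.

J_AB = π(0.495)⁴/32 = 5.89×10^-3 m⁴; J_BC = π(0.210)⁴/32 = 1.91×10^-4 m⁴; J_CD = π(0.290)⁴/32 = 6.94×10^-4 m⁴; J_DE = π(0.459)⁴/32 = 4.36×10^-3 m⁴.
θ = (T/G)·Σ L_i/J_i = (71400/16.4×10⁹)·(3.11/5.89×10^-3 + 1.03/1.91×10^-4 + 4.10/6.94×10^-4 + 8.00/4.36×10^-3) = 0.05948 rad.

3.41°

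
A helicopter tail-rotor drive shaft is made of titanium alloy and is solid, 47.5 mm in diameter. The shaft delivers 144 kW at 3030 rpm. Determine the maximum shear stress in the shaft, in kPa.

21600 kPa

ω = 2π·3030/60 = 317.3 rad/s, so T = P/ω = 144×10³ / 317.3 = 453.8 N·m.
J = πd⁴/32 = π(0.0475)⁴/32 = 4.998×10^-7 m⁴.
τ_max = T·r/J = 453.8 × 0.0238 / 4.998×10^-7 = 2.157×10^7 Pa.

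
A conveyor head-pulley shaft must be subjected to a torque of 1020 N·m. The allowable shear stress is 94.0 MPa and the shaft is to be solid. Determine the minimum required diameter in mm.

For a solid shaft τ_max = 16T/(πd³), so d = (16T/(π τ_allow))^(1/3) = (16·1020/(π·9.40×10^7))^(1/3) = 0.03809 m.

38.1 mm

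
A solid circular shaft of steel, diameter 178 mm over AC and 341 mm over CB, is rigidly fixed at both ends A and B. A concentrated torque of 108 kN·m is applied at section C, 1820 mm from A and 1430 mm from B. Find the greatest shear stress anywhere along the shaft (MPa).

Compatibility: T_A·a/J_AC = T_B·b/J_CB with T_A + T_B = T₀.
J_AC = 9.86×10^-5 m⁴, J_CB = 1.33×10^-3 m⁴, so T_A = T₀·(J_AC/a)/((J_AC/a)+(J_CB/b)) = 5953 N·m, T_B = 102000 N·m.
τ in each portion: τ_AC = 5.38×10^6 Pa, τ_CB = 1.31×10^7 Pa; maximum is in CB.
τ_max = T_CB·r/J = 102000·0.171/1.33×10^-3 = 1.311×10^7 Pa.

13.1 MPa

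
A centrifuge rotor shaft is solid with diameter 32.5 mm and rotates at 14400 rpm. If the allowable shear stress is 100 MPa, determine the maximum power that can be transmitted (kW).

J = πd⁴/32 = π(0.0325)⁴/32 = 1.095×10^-7 m⁴.
T_max = τ_allow·J/r = 1.00×10^8 × 1.095×10^-7 / 0.0163 = 674.0 N·m.
ω = 2π·14400/60 = 1508 rad/s, so P_max = T_max·ω = 1.016×10^6 W.

1020 kW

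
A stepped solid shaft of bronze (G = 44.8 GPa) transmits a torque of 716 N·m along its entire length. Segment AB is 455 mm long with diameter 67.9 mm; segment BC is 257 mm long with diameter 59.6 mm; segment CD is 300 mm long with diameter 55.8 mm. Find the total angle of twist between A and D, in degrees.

0.678°

J_AB = π(0.0679)⁴/32 = 2.09×10^-6 m⁴; J_BC = π(0.0596)⁴/32 = 1.24×10^-6 m⁴; J_CD = π(0.0558)⁴/32 = 9.52×10^-7 m⁴.
θ = (T/G)·Σ L_i/J_i = (716.0/44.8×10⁹)·(0.455/2.09×10^-6 + 0.257/1.24×10^-6 + 0.300/9.52×10^-7) = 0.01184 rad.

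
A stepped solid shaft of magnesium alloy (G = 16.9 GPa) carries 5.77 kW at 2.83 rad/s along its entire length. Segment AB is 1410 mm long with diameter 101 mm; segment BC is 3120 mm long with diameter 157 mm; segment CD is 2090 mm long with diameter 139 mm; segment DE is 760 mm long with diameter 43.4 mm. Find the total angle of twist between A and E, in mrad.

293 mrad

ω = 2.83 rad/s, so T = P/ω = 5.77×10³ / 2.830 = 2039 N·m.
J_AB = π(0.101)⁴/32 = 1.02×10^-5 m⁴; J_BC = π(0.157)⁴/32 = 5.96×10^-5 m⁴; J_CD = π(0.139)⁴/32 = 3.66×10^-5 m⁴; J_DE = π(0.0434)⁴/32 = 3.48×10^-7 m⁴.
θ = (T/G)·Σ L_i/J_i = (2039/16.9×10⁹)·(1.41/1.02×10^-5 + 3.12/5.96×10^-5 + 2.09/3.66×10^-5 + 0.760/3.48×10^-7) = 0.2931 rad.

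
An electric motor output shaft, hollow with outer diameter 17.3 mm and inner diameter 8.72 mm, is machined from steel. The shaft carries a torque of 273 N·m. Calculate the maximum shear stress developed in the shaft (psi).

41600 psi

J = π(d_o⁴ − d_i⁴)/32 = π(0.0173⁴ − 0.00872⁴)/32 = 8.226×10^-9 m⁴.
τ_max = T·r/J = 273.0 × 0.00865 / 8.226×10^-9 = 2.871×10^8 Pa.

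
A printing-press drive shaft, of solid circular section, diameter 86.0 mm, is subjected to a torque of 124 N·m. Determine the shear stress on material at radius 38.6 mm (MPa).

0.891 MPa

J = πd⁴/32 = π(0.0860)⁴/32 = 5.370×10^-6 m⁴.
Shear stress varies linearly with radius: τ = T·r/J = 124.0 × 0.0386 / 5.370×10^-6 = 8.913×10^5 Pa.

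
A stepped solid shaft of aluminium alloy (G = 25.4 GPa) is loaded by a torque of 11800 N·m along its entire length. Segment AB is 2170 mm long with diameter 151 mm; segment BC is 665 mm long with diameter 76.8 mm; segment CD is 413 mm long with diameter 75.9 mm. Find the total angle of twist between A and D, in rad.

0.169 rad

J_AB = π(0.151)⁴/32 = 5.10×10^-5 m⁴; J_BC = π(0.0768)⁴/32 = 3.42×10^-6 m⁴; J_CD = π(0.0759)⁴/32 = 3.26×10^-6 m⁴.
θ = (T/G)·Σ L_i/J_i = (11800/25.4×10⁹)·(2.17/5.10×10^-5 + 0.665/3.42×10^-6 + 0.413/3.26×10^-6) = 0.1691 rad.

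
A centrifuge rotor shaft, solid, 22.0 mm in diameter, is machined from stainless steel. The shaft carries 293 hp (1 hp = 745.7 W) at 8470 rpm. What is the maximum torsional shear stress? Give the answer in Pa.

ω = 2π·8470/60 = 887.0 rad/s, so T = P/ω = 293×745.7 / 887.0 = 246.3 N·m.
J = πd⁴/32 = π(0.0220)⁴/32 = 2.300×10^-8 m⁴.
τ_max = T·r/J = 246.3 × 0.0110 / 2.300×10^-8 = 1.178×10^8 Pa.

1.18e8 Pa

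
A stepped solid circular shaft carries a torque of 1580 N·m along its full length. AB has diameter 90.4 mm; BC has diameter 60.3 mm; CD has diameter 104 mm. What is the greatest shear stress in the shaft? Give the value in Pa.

3.67e7 Pa

Under the same torque, τ_max = 16T/(πd³) is largest where d is smallest — segment BC (d = 60.3 mm).
τ_max = 16·1580/(π·(0.0603)³) = 3.670×10^7 Pa.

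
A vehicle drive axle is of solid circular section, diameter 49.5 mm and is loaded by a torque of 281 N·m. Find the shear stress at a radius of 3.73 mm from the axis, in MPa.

1.78 MPa

J = πd⁴/32 = π(0.0495)⁴/32 = 5.894×10^-7 m⁴.
Shear stress varies linearly with radius: τ = T·r/J = 281.0 × 0.00373 / 5.894×10^-7 = 1.778×10^6 Pa.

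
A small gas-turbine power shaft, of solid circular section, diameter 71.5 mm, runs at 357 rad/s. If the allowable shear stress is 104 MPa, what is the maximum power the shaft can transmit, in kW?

J = πd⁴/32 = π(0.0715)⁴/32 = 2.566×10^-6 m⁴.
T_max = τ_allow·J/r = 1.04×10^8 × 2.566×10^-6 / 0.0357 = 7464 N·m.
ω = 357 rad/s, so P_max = T_max·ω = 2.665×10^6 W.

2660 kW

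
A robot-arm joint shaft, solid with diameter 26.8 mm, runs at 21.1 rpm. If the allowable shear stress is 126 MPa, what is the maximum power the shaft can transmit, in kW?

J = πd⁴/32 = π(0.0268)⁴/32 = 5.065×10^-8 m⁴.
T_max = τ_allow·J/r = 1.26×10^8 × 5.065×10^-8 / 0.0134 = 476.2 N·m.
ω = 2π·21.1/60 = 2.210 rad/s, so P_max = T_max·ω = 1052 W.

1.05 kW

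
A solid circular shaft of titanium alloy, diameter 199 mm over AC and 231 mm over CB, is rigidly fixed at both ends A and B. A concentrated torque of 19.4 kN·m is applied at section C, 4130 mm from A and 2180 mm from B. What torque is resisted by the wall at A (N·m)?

Compatibility: T_A·a/J_AC = T_B·b/J_CB with T_A + T_B = T₀.
J_AC = 1.54×10^-4 m⁴, J_CB = 2.80×10^-4 m⁴, so T_A = T₀·(J_AC/a)/((J_AC/a)+(J_CB/b)) = 4370 N·m, T_B = 15030 N·m.

4370 N·m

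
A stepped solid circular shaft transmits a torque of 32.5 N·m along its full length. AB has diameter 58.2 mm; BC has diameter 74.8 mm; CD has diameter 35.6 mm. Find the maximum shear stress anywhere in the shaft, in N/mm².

3.67 N/mm²

Under the same torque, τ_max = 16T/(πd³) is largest where d is smallest — segment CD (d = 35.6 mm).
τ_max = 16·32.50/(π·(0.0356)³) = 3.669×10^6 Pa.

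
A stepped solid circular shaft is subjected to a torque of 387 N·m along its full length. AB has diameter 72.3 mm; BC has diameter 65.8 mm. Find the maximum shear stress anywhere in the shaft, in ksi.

Under the same torque, τ_max = 16T/(πd³) is largest where d is smallest — segment BC (d = 65.8 mm).
τ_max = 16·387.0/(π·(0.0658)³) = 6.918×10^6 Pa.

1.00 ksi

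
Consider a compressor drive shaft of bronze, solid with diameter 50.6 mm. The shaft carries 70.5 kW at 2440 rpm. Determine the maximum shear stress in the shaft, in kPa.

ω = 2π·2440/60 = 255.5 rad/s, so T = P/ω = 70.5×10³ / 255.5 = 275.9 N·m.
J = πd⁴/32 = π(0.0506)⁴/32 = 6.436×10^-7 m⁴.
τ_max = T·r/J = 275.9 × 0.0253 / 6.436×10^-7 = 1.085×10^7 Pa.

10800 kPa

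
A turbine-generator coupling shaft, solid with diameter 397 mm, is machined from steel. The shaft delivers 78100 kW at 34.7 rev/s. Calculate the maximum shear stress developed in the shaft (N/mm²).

ω = 2π·34.7 = 218.0 rad/s, so T = P/ω = 78100×10³ / 218.0 = 358200 N·m.
J = πd⁴/32 = π(0.397)⁴/32 = 2.439×10^-3 m⁴.
τ_max = T·r/J = 358200 × 0.199 / 2.439×10^-3 = 2.916×10^7 Pa.

29.2 N/mm²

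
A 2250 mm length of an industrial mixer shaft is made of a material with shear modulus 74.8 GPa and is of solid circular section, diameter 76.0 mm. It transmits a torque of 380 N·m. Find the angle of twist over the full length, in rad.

0.00349 rad

J = πd⁴/32 = π(0.0760)⁴/32 = 3.275×10^-6 m⁴.
θ = T·L/(G·J) = 380.0 × 2.25 / (74.8×10⁹ × 3.275×10^-6) = 3.490×10^-3 rad.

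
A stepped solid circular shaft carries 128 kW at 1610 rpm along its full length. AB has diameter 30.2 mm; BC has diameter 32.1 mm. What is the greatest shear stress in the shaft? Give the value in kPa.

ω = 2π·1610/60 = 168.6 rad/s, so T = P/ω = 128×10³ / 168.6 = 759.2 N·m.
Under the same torque, τ_max = 16T/(πd³) is largest where d is smallest — segment AB (d = 30.2 mm).
τ_max = 16·759.2/(π·(0.0302)³) = 1.404×10^8 Pa.

140000 kPa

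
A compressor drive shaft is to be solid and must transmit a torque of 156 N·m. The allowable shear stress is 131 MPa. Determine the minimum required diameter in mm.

18.2 mm

For a solid shaft τ_max = 16T/(πd³), so d = (16T/(π τ_allow))^(1/3) = (16·156.0/(π·1.31×10^8))^(1/3) = 0.01824 m.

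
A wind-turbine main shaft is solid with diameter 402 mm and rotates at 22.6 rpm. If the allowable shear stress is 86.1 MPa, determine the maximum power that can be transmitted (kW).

J = πd⁴/32 = π(0.402)⁴/32 = 2.564×10^-3 m⁴.
T_max = τ_allow·J/r = 8.61×10^7 × 2.564×10^-3 / 0.201 = 1.098e6 N·m.
ω = 2π·22.6/60 = 2.367 rad/s, so P_max = T_max·ω = 2.599×10^6 W.

2600 kW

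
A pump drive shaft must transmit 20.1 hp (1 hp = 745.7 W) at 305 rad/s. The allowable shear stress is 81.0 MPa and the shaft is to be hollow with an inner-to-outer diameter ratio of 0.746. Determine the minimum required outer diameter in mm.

ω = 305 rad/s, so T = P/ω = 20.1×745.7 / 305.0 = 49.14 N·m.
For a hollow shaft with d_i/d_o = 0.746: τ_max = 16T/(π d_o³ (1−k⁴)), so d_o = [16T/(π τ_allow (1−k⁴))]^(1/3) = [16·49.14/(π·8.10×10^7·0.6903)]^(1/3) = 0.01648 m.

16.5 mm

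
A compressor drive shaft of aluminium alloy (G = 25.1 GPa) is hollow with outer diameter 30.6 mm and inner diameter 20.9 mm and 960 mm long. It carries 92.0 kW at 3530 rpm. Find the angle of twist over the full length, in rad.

ω = 2π·3530/60 = 369.7 rad/s, so T = P/ω = 92.0×10³ / 369.7 = 248.9 N·m.
J = π(d_o⁴ − d_i⁴)/32 = π(0.0306⁴ − 0.0209⁴)/32 = 6.734×10^-8 m⁴.
θ = T·L/(G·J) = 248.9 × 0.960 / (25.1×10⁹ × 6.734×10^-8) = 0.1413 rad.

0.141 rad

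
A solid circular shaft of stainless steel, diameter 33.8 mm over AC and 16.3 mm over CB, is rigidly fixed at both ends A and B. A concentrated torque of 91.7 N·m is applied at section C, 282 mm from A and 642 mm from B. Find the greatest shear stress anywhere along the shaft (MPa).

11.8 MPa

Compatibility: T_A·a/J_AC = T_B·b/J_CB with T_A + T_B = T₀.
J_AC = 1.28×10^-7 m⁴, J_CB = 6.93×10^-9 m⁴, so T_A = T₀·(J_AC/a)/((J_AC/a)+(J_CB/b)) = 89.57 N·m, T_B = 2.128 N·m.
τ in each portion: τ_AC = 1.18×10^7 Pa, τ_CB = 2.50×10^6 Pa; maximum is in AC.
τ_max = T_AC·r/J = 89.57·0.0169/1.28×10^-7 = 1.181×10^7 Pa.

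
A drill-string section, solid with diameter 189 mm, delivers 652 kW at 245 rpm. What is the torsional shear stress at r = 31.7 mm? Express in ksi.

ω = 2π·245/60 = 25.66 rad/s, so T = P/ω = 652×10³ / 25.66 = 25410 N·m.
J = πd⁴/32 = π(0.189)⁴/32 = 1.253×10^-4 m⁴.
Shear stress varies linearly with radius: τ = T·r/J = 25410 × 0.0317 / 1.253×10^-4 = 6.431×10^6 Pa.

0.933 ksi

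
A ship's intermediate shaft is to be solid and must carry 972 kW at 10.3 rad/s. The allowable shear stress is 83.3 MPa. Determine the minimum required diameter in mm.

ω = 10.3 rad/s, so T = P/ω = 972×10³ / 10.30 = 94370 N·m.
For a solid shaft τ_max = 16T/(πd³), so d = (16T/(π τ_allow))^(1/3) = (16·94370/(π·8.33×10^7))^(1/3) = 0.1794 m.

179 mm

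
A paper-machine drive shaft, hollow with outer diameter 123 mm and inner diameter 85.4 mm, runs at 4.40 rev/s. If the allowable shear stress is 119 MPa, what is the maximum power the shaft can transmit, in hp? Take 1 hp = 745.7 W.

1240 hp

J = π(d_o⁴ − d_i⁴)/32 = π(0.123⁴ − 0.0854⁴)/32 = 1.725×10^-5 m⁴.
T_max = τ_allow·J/r = 1.19×10^8 × 1.725×10^-5 / 0.0615 = 33380 N·m.
ω = 2π·4.40 = 27.65 rad/s, so P_max = T_max·ω = 9.227×10^5 W.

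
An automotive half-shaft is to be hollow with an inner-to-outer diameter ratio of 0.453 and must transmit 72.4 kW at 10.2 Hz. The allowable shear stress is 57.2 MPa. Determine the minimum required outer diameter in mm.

ω = 2π·10.2 = 64.09 rad/s, so T = P/ω = 72.4×10³ / 64.09 = 1130 N·m.
For a hollow shaft with d_i/d_o = 0.453: τ_max = 16T/(π d_o³ (1−k⁴)), so d_o = [16T/(π τ_allow (1−k⁴))]^(1/3) = [16·1130/(π·5.72×10^7·0.9579)]^(1/3) = 0.04718 m.

47.2 mm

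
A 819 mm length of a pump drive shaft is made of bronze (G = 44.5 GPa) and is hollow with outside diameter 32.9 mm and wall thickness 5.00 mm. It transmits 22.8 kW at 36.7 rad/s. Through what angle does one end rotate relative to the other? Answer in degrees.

7.44°

ω = 36.7 rad/s, so T = P/ω = 22.8×10³ / 36.70 = 621.3 N·m.
J = π(d_o⁴ − d_i⁴)/32 = π(0.0329⁴ − 0.0229⁴)/32 = 8.802×10^-8 m⁴.
θ = T·L/(G·J) = 621.3 × 0.819 / (44.5×10⁹ × 8.802×10^-8) = 0.1299 rad.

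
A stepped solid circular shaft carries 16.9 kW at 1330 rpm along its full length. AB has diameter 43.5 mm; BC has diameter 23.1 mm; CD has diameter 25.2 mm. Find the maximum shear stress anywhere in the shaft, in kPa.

ω = 2π·1330/60 = 139.3 rad/s, so T = P/ω = 16.9×10³ / 139.3 = 121.3 N·m.
Under the same torque, τ_max = 16T/(πd³) is largest where d is smallest — segment BC (d = 23.1 mm).
τ_max = 16·121.3/(π·(0.0231)³) = 5.013×10^7 Pa.

50100 kPa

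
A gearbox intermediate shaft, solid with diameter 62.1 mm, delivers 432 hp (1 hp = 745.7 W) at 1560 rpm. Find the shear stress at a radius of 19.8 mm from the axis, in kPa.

ω = 2π·1560/60 = 163.4 rad/s, so T = P/ω = 432×745.7 / 163.4 = 1972 N·m.
J = πd⁴/32 = π(0.0621)⁴/32 = 1.460×10^-6 m⁴.
Shear stress varies linearly with radius: τ = T·r/J = 1972 × 0.0198 / 1.460×10^-6 = 2.674×10^7 Pa.

26700 kPa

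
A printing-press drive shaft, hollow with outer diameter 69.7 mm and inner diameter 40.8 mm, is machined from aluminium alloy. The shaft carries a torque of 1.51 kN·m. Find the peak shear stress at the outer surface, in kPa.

J = π(d_o⁴ − d_i⁴)/32 = π(0.0697⁴ − 0.0408⁴)/32 = 2.045×10^-6 m⁴.
τ_max = T·r/J = 1510 × 0.0348 / 2.045×10^-6 = 2.573×10^7 Pa.

25700 kPa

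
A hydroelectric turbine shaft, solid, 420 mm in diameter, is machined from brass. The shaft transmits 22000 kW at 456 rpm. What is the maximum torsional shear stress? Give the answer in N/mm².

31.7 N/mm²

ω = 2π·456/60 = 47.75 rad/s, so T = P/ω = 22000×10³ / 47.75 = 460700 N·m.
J = πd⁴/32 = π(0.420)⁴/32 = 3.055×10^-3 m⁴.
τ_max = T·r/J = 460700 × 0.210 / 3.055×10^-3 = 3.167×10^7 Pa.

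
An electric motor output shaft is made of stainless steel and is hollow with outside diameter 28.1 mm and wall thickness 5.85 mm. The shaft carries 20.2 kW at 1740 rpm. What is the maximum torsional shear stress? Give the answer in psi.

ω = 2π·1740/60 = 182.2 rad/s, so T = P/ω = 20.2×10³ / 182.2 = 110.9 N·m.
J = π(d_o⁴ − d_i⁴)/32 = π(0.0281⁴ − 0.0164⁴)/32 = 5.411×10^-8 m⁴.
τ_max = T·r/J = 110.9 × 0.0140 / 5.411×10^-8 = 2.879×10^7 Pa.

4180 psi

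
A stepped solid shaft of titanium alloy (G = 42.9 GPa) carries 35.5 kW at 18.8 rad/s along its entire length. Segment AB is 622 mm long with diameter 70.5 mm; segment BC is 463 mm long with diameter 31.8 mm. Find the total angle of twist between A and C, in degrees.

ω = 18.8 rad/s, so T = P/ω = 35.5×10³ / 18.80 = 1888 N·m.
J_AB = π(0.0705)⁴/32 = 2.43×10^-6 m⁴; J_BC = π(0.0318)⁴/32 = 1.00×10^-7 m⁴.
θ = (T/G)·Σ L_i/J_i = (1888/42.9×10⁹)·(0.622/2.43×10^-6 + 0.463/1.00×10^-7) = 0.2143 rad.

12.3°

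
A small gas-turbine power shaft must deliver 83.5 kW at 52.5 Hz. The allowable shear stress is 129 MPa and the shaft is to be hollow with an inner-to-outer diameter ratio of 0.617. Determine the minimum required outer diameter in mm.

22.7 mm

ω = 2π·52.5 = 329.9 rad/s, so T = P/ω = 83.5×10³ / 329.9 = 253.1 N·m.
For a hollow shaft with d_i/d_o = 0.617: τ_max = 16T/(π d_o³ (1−k⁴)), so d_o = [16T/(π τ_allow (1−k⁴))]^(1/3) = [16·253.1/(π·1.29×10^8·0.8551)]^(1/3) = 0.02269 m.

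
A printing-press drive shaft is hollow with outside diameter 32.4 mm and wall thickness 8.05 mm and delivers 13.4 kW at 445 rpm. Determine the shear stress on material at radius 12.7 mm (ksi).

5.23 ksi

ω = 2π·445/60 = 46.60 rad/s, so T = P/ω = 13.4×10³ / 46.60 = 287.6 N·m.
J = π(d_o⁴ − d_i⁴)/32 = π(0.0324⁴ − 0.0163⁴)/32 = 1.013×10^-7 m⁴.
Shear stress varies linearly with radius: τ = T·r/J = 287.6 × 0.0127 / 1.013×10^-7 = 3.607×10^7 Pa.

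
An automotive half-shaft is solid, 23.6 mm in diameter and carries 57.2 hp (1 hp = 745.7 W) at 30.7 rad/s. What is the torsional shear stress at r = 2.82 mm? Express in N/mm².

129 N/mm²

ω = 30.7 rad/s, so T = P/ω = 57.2×745.7 / 30.70 = 1389 N·m.
J = πd⁴/32 = π(0.0236)⁴/32 = 3.045×10^-8 m⁴.
Shear stress varies linearly with radius: τ = T·r/J = 1389 × 0.00282 / 3.045×10^-8 = 1.287×10^8 Pa.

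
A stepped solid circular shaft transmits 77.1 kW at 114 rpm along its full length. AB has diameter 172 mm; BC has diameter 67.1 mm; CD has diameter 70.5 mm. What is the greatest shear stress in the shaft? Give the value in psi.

15800 psi

ω = 2π·114/60 = 11.94 rad/s, so T = P/ω = 77.1×10³ / 11.94 = 6458 N·m.
Under the same torque, τ_max = 16T/(πd³) is largest where d is smallest — segment BC (d = 67.1 mm).
τ_max = 16·6458/(π·(0.0671)³) = 1.089×10^8 Pa.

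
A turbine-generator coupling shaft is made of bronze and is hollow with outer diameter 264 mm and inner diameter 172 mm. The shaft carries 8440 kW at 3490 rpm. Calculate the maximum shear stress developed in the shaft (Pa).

ω = 2π·3490/60 = 365.5 rad/s, so T = P/ω = 8440×10³ / 365.5 = 23090 N·m.
J = π(d_o⁴ − d_i⁴)/32 = π(0.264⁴ − 0.172⁴)/32 = 3.910×10^-4 m⁴.
τ_max = T·r/J = 23090 × 0.132 / 3.910×10^-4 = 7.797×10^6 Pa.

7.80e6 Pa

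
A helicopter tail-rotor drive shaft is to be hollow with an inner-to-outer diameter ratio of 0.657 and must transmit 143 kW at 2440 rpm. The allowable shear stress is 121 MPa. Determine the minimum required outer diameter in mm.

30.7 mm

ω = 2π·2440/60 = 255.5 rad/s, so T = P/ω = 143×10³ / 255.5 = 559.7 N·m.
For a hollow shaft with d_i/d_o = 0.657: τ_max = 16T/(π d_o³ (1−k⁴)), so d_o = [16T/(π τ_allow (1−k⁴))]^(1/3) = [16·559.7/(π·1.21×10^8·0.8137)]^(1/3) = 0.03071 m.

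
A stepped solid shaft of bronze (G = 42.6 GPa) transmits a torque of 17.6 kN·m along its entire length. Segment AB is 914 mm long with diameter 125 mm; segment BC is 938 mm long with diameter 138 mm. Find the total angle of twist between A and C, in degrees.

J_AB = π(0.125)⁴/32 = 2.40×10^-5 m⁴; J_BC = π(0.138)⁴/32 = 3.56×10^-5 m⁴.
θ = (T/G)·Σ L_i/J_i = (17600/42.6×10⁹)·(0.914/2.40×10^-5 + 0.938/3.56×10^-5) = 0.02664 rad.

1.53°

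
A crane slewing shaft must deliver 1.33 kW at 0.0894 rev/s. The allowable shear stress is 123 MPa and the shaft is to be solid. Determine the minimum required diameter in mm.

ω = 2π·0.0894 = 0.5617 rad/s, so T = P/ω = 1.33×10³ / 0.5617 = 2368 N·m.
For a solid shaft τ_max = 16T/(πd³), so d = (16T/(π τ_allow))^(1/3) = (16·2368/(π·1.23×10^8))^(1/3) = 0.04611 m.

46.1 mm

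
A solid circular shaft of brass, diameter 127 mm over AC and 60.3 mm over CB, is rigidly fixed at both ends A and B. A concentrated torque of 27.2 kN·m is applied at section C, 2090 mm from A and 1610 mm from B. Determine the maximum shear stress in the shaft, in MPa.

Compatibility: T_A·a/J_AC = T_B·b/J_CB with T_A + T_B = T₀.
J_AC = 2.55×10^-5 m⁴, J_CB = 1.30×10^-6 m⁴, so T_A = T₀·(J_AC/a)/((J_AC/a)+(J_CB/b)) = 25520 N·m, T_B = 1683 N·m.
τ in each portion: τ_AC = 6.34×10^7 Pa, τ_CB = 3.91×10^7 Pa; maximum is in AC.
τ_max = T_AC·r/J = 25520·0.0635/2.55×10^-5 = 6.344×10^7 Pa.

63.4 MPa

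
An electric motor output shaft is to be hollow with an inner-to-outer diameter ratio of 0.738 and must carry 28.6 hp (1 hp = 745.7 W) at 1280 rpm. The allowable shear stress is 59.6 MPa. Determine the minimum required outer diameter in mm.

26.8 mm

ω = 2π·1280/60 = 134.0 rad/s, so T = P/ω = 28.6×745.7 / 134.0 = 159.1 N·m.
For a hollow shaft with d_i/d_o = 0.738: τ_max = 16T/(π d_o³ (1−k⁴)), so d_o = [16T/(π τ_allow (1−k⁴))]^(1/3) = [16·159.1/(π·5.96×10^7·0.7034)]^(1/3) = 0.02684 m.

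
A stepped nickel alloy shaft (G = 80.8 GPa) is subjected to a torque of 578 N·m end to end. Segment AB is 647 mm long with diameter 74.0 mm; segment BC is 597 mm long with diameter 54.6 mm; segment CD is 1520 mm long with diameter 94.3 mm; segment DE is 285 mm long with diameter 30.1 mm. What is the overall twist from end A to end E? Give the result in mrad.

J_AB = π(0.0740)⁴/32 = 2.94×10^-6 m⁴; J_BC = π(0.0546)⁴/32 = 8.73×10^-7 m⁴; J_CD = π(0.0943)⁴/32 = 7.76×10^-6 m⁴; J_DE = π(0.0301)⁴/32 = 8.06×10^-8 m⁴.
θ = (T/G)·Σ L_i/J_i = (578.0/80.8×10⁹)·(0.647/2.94×10^-6 + 0.597/8.73×10^-7 + 1.52/7.76×10^-6 + 0.285/8.06×10^-8) = 0.03317 rad.

33.2 mrad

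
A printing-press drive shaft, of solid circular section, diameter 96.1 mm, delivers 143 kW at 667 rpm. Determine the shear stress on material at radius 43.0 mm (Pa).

ω = 2π·667/60 = 69.85 rad/s, so T = P/ω = 143×10³ / 69.85 = 2047 N·m.
J = πd⁴/32 = π(0.0961)⁴/32 = 8.373×10^-6 m⁴.
Shear stress varies linearly with radius: τ = T·r/J = 2047 × 0.0430 / 8.373×10^-6 = 1.051×10^7 Pa.

1.05e7 Pa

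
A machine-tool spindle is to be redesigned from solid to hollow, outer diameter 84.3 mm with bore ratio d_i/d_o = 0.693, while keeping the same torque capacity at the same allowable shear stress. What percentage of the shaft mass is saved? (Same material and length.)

38.1 %

Equal τ_max and T ⇒ the solid shaft needs d_s³ = d_o³(1−k⁴), so d_s = 84.3·(1−0.693⁴)^(1/3) = 77.25 mm.
Area ratio A_h/A_s = d_o²(1−k²)/d_s² = (1−k²)/(1−k⁴)^(2/3) = 0.6190.
Mass saving = 1 − 0.6190 = 38.1 %.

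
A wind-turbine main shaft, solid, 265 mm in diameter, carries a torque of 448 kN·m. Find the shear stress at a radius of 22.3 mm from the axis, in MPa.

20.6 MPa

J = πd⁴/32 = π(0.265)⁴/32 = 4.842×10^-4 m⁴.
Shear stress varies linearly with radius: τ = T·r/J = 448000 × 0.0223 / 4.842×10^-4 = 2.063×10^7 Pa.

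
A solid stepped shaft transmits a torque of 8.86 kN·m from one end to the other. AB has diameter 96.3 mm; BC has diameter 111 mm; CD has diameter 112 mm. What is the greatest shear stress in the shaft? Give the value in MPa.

Under the same torque, τ_max = 16T/(πd³) is largest where d is smallest — segment AB (d = 96.3 mm).
τ_max = 16·8860/(π·(0.0963)³) = 5.053×10^7 Pa.

50.5 MPa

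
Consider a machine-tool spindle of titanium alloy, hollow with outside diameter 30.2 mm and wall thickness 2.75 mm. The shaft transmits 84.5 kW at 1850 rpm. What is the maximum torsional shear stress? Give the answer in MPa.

ω = 2π·1850/60 = 193.7 rad/s, so T = P/ω = 84.5×10³ / 193.7 = 436.2 N·m.
J = π(d_o⁴ − d_i⁴)/32 = π(0.0302⁴ − 0.0247⁴)/32 = 4.512×10^-8 m⁴.
τ_max = T·r/J = 436.2 × 0.0151 / 4.512×10^-8 = 1.460×10^8 Pa.

146 MPa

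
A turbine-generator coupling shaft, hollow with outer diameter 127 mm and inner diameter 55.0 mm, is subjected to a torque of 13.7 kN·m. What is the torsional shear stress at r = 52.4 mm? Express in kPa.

29100 kPa

J = π(d_o⁴ − d_i⁴)/32 = π(0.127⁴ − 0.0550⁴)/32 = 2.464×10^-5 m⁴.
Shear stress varies linearly with radius: τ = T·r/J = 13700 × 0.0524 / 2.464×10^-5 = 2.913×10^7 Pa.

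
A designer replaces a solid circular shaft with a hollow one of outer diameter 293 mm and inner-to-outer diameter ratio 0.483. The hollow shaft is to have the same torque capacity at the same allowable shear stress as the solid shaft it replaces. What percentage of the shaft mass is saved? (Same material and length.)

Equal τ_max and T ⇒ the solid shaft needs d_s³ = d_o³(1−k⁴), so d_s = 293·(1−0.483⁴)^(1/3) = 287.6 mm.
Area ratio A_h/A_s = d_o²(1−k²)/d_s² = (1−k²)/(1−k⁴)^(2/3) = 0.7959.
Mass saving = 1 − 0.7959 = 20.4 %.

20.4 %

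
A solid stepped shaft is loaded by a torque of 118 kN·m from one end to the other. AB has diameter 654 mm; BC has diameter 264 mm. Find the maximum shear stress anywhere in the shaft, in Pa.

3.27e7 Pa

Under the same torque, τ_max = 16T/(πd³) is largest where d is smallest — segment BC (d = 264 mm).
τ_max = 16·118000/(π·(0.264)³) = 3.266×10^7 Pa.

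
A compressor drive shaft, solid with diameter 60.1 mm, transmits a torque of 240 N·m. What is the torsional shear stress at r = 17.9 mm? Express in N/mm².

J = πd⁴/32 = π(0.0601)⁴/32 = 1.281×10^-6 m⁴.
Shear stress varies linearly with radius: τ = T·r/J = 240.0 × 0.0179 / 1.281×10^-6 = 3.354×10^6 Pa.

3.35 N/mm²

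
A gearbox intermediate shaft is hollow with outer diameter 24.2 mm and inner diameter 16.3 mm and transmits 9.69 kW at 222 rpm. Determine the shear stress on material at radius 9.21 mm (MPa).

ω = 2π·222/60 = 23.25 rad/s, so T = P/ω = 9.69×10³ / 23.25 = 416.8 N·m.
J = π(d_o⁴ − d_i⁴)/32 = π(0.0242⁴ − 0.0163⁴)/32 = 2.674×10^-8 m⁴.
Shear stress varies linearly with radius: τ = T·r/J = 416.8 × 0.00921 / 2.674×10^-8 = 1.436×10^8 Pa.

144 MPa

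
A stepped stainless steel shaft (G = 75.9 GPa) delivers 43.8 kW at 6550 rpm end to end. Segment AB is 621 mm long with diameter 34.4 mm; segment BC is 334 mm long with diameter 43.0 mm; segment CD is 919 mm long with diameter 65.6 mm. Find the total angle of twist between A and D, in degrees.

0.290°

ω = 2π·6550/60 = 685.9 rad/s, so T = P/ω = 43.8×10³ / 685.9 = 63.86 N·m.
J_AB = π(0.0344)⁴/32 = 1.37×10^-7 m⁴; J_BC = π(0.0430)⁴/32 = 3.36×10^-7 m⁴; J_CD = π(0.0656)⁴/32 = 1.82×10^-6 m⁴.
θ = (T/G)·Σ L_i/J_i = (63.86/75.9×10⁹)·(0.621/1.37×10^-7 + 0.334/3.36×10^-7 + 0.919/1.82×10^-6) = 5.063×10^-3 rad.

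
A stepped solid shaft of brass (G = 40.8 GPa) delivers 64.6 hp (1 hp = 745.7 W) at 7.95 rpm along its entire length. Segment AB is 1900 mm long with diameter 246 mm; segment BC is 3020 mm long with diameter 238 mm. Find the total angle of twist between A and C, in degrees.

ω = 2π·7.95/60 = 0.8325 rad/s, so T = P/ω = 64.6×745.7 / 0.8325 = 57860 N·m.
J_AB = π(0.246)⁴/32 = 3.60×10^-4 m⁴; J_BC = π(0.238)⁴/32 = 3.15×10^-4 m⁴.
θ = (T/G)·Σ L_i/J_i = (57860/40.8×10⁹)·(1.90/3.60×10^-4 + 3.02/3.15×10^-4) = 0.02109 rad.

1.21°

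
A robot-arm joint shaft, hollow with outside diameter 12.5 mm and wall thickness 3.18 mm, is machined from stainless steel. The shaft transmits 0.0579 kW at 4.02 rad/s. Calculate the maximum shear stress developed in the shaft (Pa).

3.99e7 Pa

ω = 4.02 rad/s, so T = P/ω = 0.0579×10³ / 4.020 = 14.40 N·m.
J = π(d_o⁴ − d_i⁴)/32 = π(0.0125⁴ − 0.00614⁴)/32 = 2.257×10^-9 m⁴.
τ_max = T·r/J = 14.40 × 0.00625 / 2.257×10^-9 = 3.988×10^7 Pa.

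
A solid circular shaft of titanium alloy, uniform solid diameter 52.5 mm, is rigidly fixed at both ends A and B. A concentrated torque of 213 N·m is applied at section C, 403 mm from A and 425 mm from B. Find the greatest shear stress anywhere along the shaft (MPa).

3.85 MPa

With uniform GJ and both ends fixed, compatibility θ_AC = θ_CB gives T_A·a = T_B·b, together with T_A + T_B = T₀.
T_A = T₀·b/(a+b) = 213.0·425/828.0 = 109.3 N·m; T_B = 103.7 N·m.
τ in each portion: τ_AC = 3.85×10^6 Pa, τ_CB = 3.65×10^6 Pa; maximum is in AC.
τ_max = T_AC·r/J = 109.3·0.0262/7.46×10^-7 = 3.848×10^6 Pa.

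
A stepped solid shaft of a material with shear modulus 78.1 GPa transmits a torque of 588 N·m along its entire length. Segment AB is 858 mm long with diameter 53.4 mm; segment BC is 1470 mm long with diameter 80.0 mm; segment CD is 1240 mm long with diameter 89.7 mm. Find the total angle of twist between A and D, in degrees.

J_AB = π(0.0534)⁴/32 = 7.98×10^-7 m⁴; J_BC = π(0.0800)⁴/32 = 4.02×10^-6 m⁴; J_CD = π(0.0897)⁴/32 = 6.36×10^-6 m⁴.
θ = (T/G)·Σ L_i/J_i = (588.0/78.1×10⁹)·(0.858/7.98×10^-7 + 1.47/4.02×10^-6 + 1.24/6.36×10^-6) = 0.01231 rad.

0.705°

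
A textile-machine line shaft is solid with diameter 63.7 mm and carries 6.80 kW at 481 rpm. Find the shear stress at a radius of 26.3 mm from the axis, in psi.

319 psi

ω = 2π·481/60 = 50.37 rad/s, so T = P/ω = 6.80×10³ / 50.37 = 135.0 N·m.
J = πd⁴/32 = π(0.0637)⁴/32 = 1.616×10^-6 m⁴.
Shear stress varies linearly with radius: τ = T·r/J = 135.0 × 0.0263 / 1.616×10^-6 = 2.197×10^6 Pa.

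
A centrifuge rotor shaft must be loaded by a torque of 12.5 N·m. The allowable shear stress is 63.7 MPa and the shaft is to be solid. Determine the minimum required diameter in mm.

10.0 mm

For a solid shaft τ_max = 16T/(πd³), so d = (16T/(π τ_allow))^(1/3) = (16·12.50/(π·6.37×10^7))^(1/3) = 0.009998 m.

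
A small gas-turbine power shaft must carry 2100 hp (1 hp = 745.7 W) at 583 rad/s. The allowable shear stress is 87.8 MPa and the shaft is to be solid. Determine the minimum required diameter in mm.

53.8 mm

ω = 583 rad/s, so T = P/ω = 2100×745.7 / 583.0 = 2686 N·m.
For a solid shaft τ_max = 16T/(πd³), so d = (16T/(π τ_allow))^(1/3) = (16·2686/(π·8.78×10^7))^(1/3) = 0.05381 m.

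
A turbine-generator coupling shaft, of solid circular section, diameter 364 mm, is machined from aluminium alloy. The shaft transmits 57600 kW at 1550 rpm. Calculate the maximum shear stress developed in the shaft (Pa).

3.75e7 Pa

ω = 2π·1550/60 = 162.3 rad/s, so T = P/ω = 57600×10³ / 162.3 = 354900 N·m.
J = πd⁴/32 = π(0.364)⁴/32 = 1.723×10^-3 m⁴.
τ_max = T·r/J = 354900 × 0.182 / 1.723×10^-3 = 3.747×10^7 Pa.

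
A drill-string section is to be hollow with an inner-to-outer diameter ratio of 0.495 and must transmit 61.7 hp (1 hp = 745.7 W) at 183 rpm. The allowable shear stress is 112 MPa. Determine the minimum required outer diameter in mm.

48.8 mm

ω = 2π·183/60 = 19.16 rad/s, so T = P/ω = 61.7×745.7 / 19.16 = 2401 N·m.
For a hollow shaft with d_i/d_o = 0.495: τ_max = 16T/(π d_o³ (1−k⁴)), so d_o = [16T/(π τ_allow (1−k⁴))]^(1/3) = [16·2401/(π·1.12×10^8·0.9400)]^(1/3) = 0.04879 m.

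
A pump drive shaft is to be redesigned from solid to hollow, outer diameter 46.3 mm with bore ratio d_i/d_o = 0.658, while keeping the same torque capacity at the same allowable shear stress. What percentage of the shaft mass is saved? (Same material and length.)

34.9 %

Equal τ_max and T ⇒ the solid shaft needs d_s³ = d_o³(1−k⁴), so d_s = 46.3·(1−0.658⁴)^(1/3) = 43.20 mm.
Area ratio A_h/A_s = d_o²(1−k²)/d_s² = (1−k²)/(1−k⁴)^(2/3) = 0.6512.
Mass saving = 1 − 0.6512 = 34.9 %.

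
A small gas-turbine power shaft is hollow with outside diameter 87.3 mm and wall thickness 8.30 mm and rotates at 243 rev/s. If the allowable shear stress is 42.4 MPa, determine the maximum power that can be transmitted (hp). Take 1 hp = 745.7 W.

J = π(d_o⁴ − d_i⁴)/32 = π(0.0873⁴ − 0.0707⁴)/32 = 3.250×10^-6 m⁴.
T_max = τ_allow·J/r = 4.24×10^7 × 3.250×10^-6 / 0.0437 = 3156 N·m.
ω = 2π·243 = 1527 rad/s, so P_max = T_max·ω = 4.819×10^6 W.

6460 hp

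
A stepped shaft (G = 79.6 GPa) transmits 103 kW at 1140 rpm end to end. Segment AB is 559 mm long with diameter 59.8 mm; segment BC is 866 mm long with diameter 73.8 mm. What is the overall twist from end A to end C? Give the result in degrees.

0.461°

ω = 2π·1140/60 = 119.4 rad/s, so T = P/ω = 103×10³ / 119.4 = 862.8 N·m.
J_AB = π(0.0598)⁴/32 = 1.26×10^-6 m⁴; J_BC = π(0.0738)⁴/32 = 2.91×10^-6 m⁴.
θ = (T/G)·Σ L_i/J_i = (862.8/79.6×10⁹)·(0.559/1.26×10^-6 + 0.866/2.91×10^-6) = 8.049×10^-3 rad.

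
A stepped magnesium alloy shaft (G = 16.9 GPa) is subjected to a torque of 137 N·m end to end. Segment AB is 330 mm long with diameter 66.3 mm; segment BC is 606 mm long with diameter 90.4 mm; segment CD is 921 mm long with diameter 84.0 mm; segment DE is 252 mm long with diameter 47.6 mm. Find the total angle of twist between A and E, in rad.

J_AB = π(0.0663)⁴/32 = 1.90×10^-6 m⁴; J_BC = π(0.0904)⁴/32 = 6.56×10^-6 m⁴; J_CD = π(0.0840)⁴/32 = 4.89×10^-6 m⁴; J_DE = π(0.0476)⁴/32 = 5.04×10^-7 m⁴.
θ = (T/G)·Σ L_i/J_i = (137.0/16.9×10⁹)·(0.330/1.90×10^-6 + 0.606/6.56×10^-6 + 0.921/4.89×10^-6 + 0.252/5.04×10^-7) = 7.740×10^-3 rad.

0.00774 rad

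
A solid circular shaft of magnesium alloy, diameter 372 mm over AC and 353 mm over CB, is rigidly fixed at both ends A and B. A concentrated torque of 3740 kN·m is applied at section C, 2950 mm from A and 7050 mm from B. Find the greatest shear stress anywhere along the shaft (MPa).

Compatibility: T_A·a/J_AC = T_B·b/J_CB with T_A + T_B = T₀.
J_AC = 1.88×10^-3 m⁴, J_CB = 1.52×10^-3 m⁴, so T_A = T₀·(J_AC/a)/((J_AC/a)+(J_CB/b)) = 2.793e6 N·m, T_B = 947500 N·m.
τ in each portion: τ_AC = 2.76×10^8 Pa, τ_CB = 1.10×10^8 Pa; maximum is in AC.
τ_max = T_AC·r/J = 2.793e6·0.186/1.88×10^-3 = 2.763×10^8 Pa.

276 MPa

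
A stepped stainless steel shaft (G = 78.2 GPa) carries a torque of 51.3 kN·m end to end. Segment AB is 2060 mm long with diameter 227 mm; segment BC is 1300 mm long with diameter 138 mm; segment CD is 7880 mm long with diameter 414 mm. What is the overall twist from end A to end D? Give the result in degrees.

J_AB = π(0.227)⁴/32 = 2.61×10^-4 m⁴; J_BC = π(0.138)⁴/32 = 3.56×10^-5 m⁴; J_CD = π(0.414)⁴/32 = 2.88×10^-3 m⁴.
θ = (T/G)·Σ L_i/J_i = (51300/78.2×10⁹)·(2.06/2.61×10^-4 + 1.30/3.56×10^-5 + 7.88/2.88×10^-3) = 0.03093 rad.

1.77°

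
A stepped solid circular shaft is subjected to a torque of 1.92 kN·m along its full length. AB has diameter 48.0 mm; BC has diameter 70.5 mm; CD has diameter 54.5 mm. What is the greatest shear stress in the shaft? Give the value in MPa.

Under the same torque, τ_max = 16T/(πd³) is largest where d is smallest — segment AB (d = 48.0 mm).
τ_max = 16·1920/(π·(0.0480)³) = 8.842×10^7 Pa.

88.4 MPa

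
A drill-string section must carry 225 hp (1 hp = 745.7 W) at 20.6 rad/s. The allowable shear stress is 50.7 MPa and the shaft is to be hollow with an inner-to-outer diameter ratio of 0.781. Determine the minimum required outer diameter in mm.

109 mm

ω = 20.6 rad/s, so T = P/ω = 225×745.7 / 20.60 = 8145 N·m.
For a hollow shaft with d_i/d_o = 0.781: τ_max = 16T/(π d_o³ (1−k⁴)), so d_o = [16T/(π τ_allow (1−k⁴))]^(1/3) = [16·8145/(π·5.07×10^7·0.6279)]^(1/3) = 0.1092 m.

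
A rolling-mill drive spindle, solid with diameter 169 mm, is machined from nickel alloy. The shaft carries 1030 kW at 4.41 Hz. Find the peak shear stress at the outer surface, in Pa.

ω = 2π·4.41 = 27.71 rad/s, so T = P/ω = 1030×10³ / 27.71 = 37170 N·m.
J = πd⁴/32 = π(0.169)⁴/32 = 8.008×10^-5 m⁴.
τ_max = T·r/J = 37170 × 0.0845 / 8.008×10^-5 = 3.922×10^7 Pa.

3.92e7 Pa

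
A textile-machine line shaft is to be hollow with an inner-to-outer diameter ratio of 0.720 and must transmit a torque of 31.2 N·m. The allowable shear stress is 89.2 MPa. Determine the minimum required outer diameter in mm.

13.5 mm

For a hollow shaft with d_i/d_o = 0.720: τ_max = 16T/(π d_o³ (1−k⁴)), so d_o = [16T/(π τ_allow (1−k⁴))]^(1/3) = [16·31.20/(π·8.92×10^7·0.7313)]^(1/3) = 0.01346 m.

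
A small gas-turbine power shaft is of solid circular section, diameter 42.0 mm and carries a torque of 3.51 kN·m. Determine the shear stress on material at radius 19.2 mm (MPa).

J = πd⁴/32 = π(0.0420)⁴/32 = 3.055×10^-7 m⁴.
Shear stress varies linearly with radius: τ = T·r/J = 3510 × 0.0192 / 3.055×10^-7 = 2.206×10^8 Pa.

221 MPa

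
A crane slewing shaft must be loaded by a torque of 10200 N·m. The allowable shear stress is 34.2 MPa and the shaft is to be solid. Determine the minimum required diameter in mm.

For a solid shaft τ_max = 16T/(πd³), so d = (16T/(π τ_allow))^(1/3) = (16·10200/(π·3.42×10^7))^(1/3) = 0.1150 m.

115 mm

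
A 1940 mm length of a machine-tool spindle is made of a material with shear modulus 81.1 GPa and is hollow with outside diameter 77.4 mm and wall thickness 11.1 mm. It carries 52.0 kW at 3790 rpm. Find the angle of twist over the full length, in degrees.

ω = 2π·3790/60 = 396.9 rad/s, so T = P/ω = 52.0×10³ / 396.9 = 131.0 N·m.
J = π(d_o⁴ − d_i⁴)/32 = π(0.0774⁴ − 0.0552⁴)/32 = 2.612×10^-6 m⁴.
θ = T·L/(G·J) = 131.0 × 1.94 / (81.1×10⁹ × 2.612×10^-6) = 1.200×10^-3 rad.

0.0688°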